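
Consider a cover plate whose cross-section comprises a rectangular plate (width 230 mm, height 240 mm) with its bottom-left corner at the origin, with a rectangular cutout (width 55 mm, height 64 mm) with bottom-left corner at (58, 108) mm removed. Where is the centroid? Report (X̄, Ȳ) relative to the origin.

plate: A = 230 × 240 = 55200.00, centroid at (115.00, 120.00).
hole: A = −(55 × 64) = -3520.00, centroid at (85.50, 140.00).
ΣA = 51680.00 mm², ΣAX̄ = 6047040.00 mm³, ΣAȲ = 6131200.00 mm³.
X̄ = 6047040.00/51680.00 = 117.01 mm; Ȳ = 6131200.00/51680.00 = 118.64 mm.

X̄ = 117.01 mm, Ȳ = 118.64 mm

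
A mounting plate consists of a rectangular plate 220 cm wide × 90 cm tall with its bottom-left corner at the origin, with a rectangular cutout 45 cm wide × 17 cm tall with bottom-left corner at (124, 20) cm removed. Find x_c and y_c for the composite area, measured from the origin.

plate: A = 220 × 90 = 19800.00, centroid at (110.00, 45.00).
hole: A = −(45 × 17) = -765.00, centroid at (146.50, 28.50).
ΣA = 19035.00 cm², ΣAx_c = 2065927.50 cm³, ΣAy_c = 869197.50 cm³.
x_c = 2065927.50/19035.00 = 108.53 cm; y_c = 869197.50/19035.00 = 45.66 cm.

x_c = 108.53 cm, y_c = 45.66 cm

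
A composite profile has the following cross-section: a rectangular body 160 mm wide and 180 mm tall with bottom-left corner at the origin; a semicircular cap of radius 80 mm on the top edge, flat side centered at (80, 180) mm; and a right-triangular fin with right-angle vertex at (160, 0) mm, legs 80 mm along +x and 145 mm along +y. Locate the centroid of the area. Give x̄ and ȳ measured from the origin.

x̄ = 93.85 mm, ȳ = 112.49 mm

Part | A | x̄ᵢ | ȳᵢ | A·x̄ᵢ | A·ȳᵢ
rectangular body | 28800.00 | 80.00 | 90.00 | 2304000.00 | 2592000.00
semicircular top | 10053.10 | 80.00 | 213.95 | 804247.72 | 2150890.70
triangular fin | 5800.00 | 186.67 | 48.33 | 1082666.67 | 280333.33
Σ | 44653.10 |  |  | 4190914.39 | 5023224.04
x̄ = 4190914.39 / 44653.10 = 93.85 mm
ȳ = 5023224.04 / 44653.10 = 112.49 mm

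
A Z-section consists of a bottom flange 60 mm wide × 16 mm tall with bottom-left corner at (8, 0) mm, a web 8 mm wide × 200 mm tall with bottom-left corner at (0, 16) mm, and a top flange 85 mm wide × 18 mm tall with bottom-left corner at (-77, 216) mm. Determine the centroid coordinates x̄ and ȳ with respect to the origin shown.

x̄ = -2.42 mm, ȳ = 131.43 mm

bottom flange: A = 60 × 16 = 960.00, centroid at (38.00, 8.00).
web: A = 8 × 200 = 1600.00, centroid at (4.00, 116.00).
top flange: A = 85 × 18 = 1530.00, centroid at (-34.50, 225.00).
ΣA = 4090.00 mm²
ΣAx̄ = (960.00)(38.00) + (1600.00)(4.00) + (1530.00)(-34.50) = -9905.00 mm³
ΣAȳ = (960.00)(8.00) + (1600.00)(116.00) + (1530.00)(225.00) = 537530.00 mm³
x̄ = -9905.00 / 4090.00 = -2.42 mm
ȳ = 537530.00 / 4090.00 = 131.43 mm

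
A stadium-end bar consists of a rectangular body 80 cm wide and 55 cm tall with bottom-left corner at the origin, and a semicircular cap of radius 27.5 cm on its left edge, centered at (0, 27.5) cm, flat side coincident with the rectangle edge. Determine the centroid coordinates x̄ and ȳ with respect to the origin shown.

x̄ = 29.02 cm, ȳ = 27.50 cm

Part | A | x̄ᵢ | ȳᵢ | A·x̄ᵢ | A·ȳᵢ
rectangular body | 4400.00 | 40.00 | 27.50 | 176000.00 | 121000.00
semicircular end | 1187.91 | -11.67 | 27.50 | -13864.58 | 32667.65
Σ | 5587.91 |  |  | 162135.42 | 153667.65
x̄ = 162135.42 / 5587.91 = 29.02 cm
ȳ = 153667.65 / 5587.91 = 27.50 cm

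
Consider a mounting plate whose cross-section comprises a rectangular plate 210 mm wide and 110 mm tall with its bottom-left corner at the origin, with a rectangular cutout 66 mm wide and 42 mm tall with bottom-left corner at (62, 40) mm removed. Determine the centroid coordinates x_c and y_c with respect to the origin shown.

x_c = 106.36 mm, y_c = 54.18 mm

plate: A = 210 × 110 = 23100.00, centroid at (105.00, 55.00).
hole: A = −(66 × 42) = -2772.00, centroid at (95.00, 61.00).
ΣA = 20328.00 mm²
ΣAx_c = (23100.00)(105.00) + (-2772.00)(95.00) = 2162160.00 mm³
ΣAy_c = (23100.00)(55.00) + (-2772.00)(61.00) = 1101408.00 mm³
x_c = 2162160.00 / 20328.00 = 106.36 mm
y_c = 1101408.00 / 20328.00 = 54.18 mm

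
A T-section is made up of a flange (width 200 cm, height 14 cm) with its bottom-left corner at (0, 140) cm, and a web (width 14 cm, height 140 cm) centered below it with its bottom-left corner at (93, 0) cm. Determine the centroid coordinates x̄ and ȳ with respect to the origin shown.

Part | A | x̄ᵢ | ȳᵢ | A·x̄ᵢ | A·ȳᵢ
web | 1960.00 | 100.00 | 70.00 | 196000.00 | 137200.00
flange | 2800.00 | 100.00 | 147.00 | 280000.00 | 411600.00
Σ | 4760.00 |  |  | 476000.00 | 548800.00
x̄ = 476000.00 / 4760.00 = 100.00 cm
ȳ = 548800.00 / 4760.00 = 115.29 cm

x̄ = 100.00 cm, ȳ = 115.29 cm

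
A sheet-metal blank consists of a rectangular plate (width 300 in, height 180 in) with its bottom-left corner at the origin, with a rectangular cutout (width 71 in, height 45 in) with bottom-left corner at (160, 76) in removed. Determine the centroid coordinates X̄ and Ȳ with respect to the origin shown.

plate: A = 300 × 180 = 54000.00, centroid at (150.00, 90.00).
hole: A = −(71 × 45) = -3195.00, centroid at (195.50, 98.50).
ΣA = 50805.00 in², ΣAX̄ = 7475377.50 in³, ΣAȲ = 4545292.50 in³.
X̄ = 7475377.50/50805.00 = 147.14 in; Ȳ = 4545292.50/50805.00 = 89.47 in.

X̄ = 147.14 in, Ȳ = 89.47 in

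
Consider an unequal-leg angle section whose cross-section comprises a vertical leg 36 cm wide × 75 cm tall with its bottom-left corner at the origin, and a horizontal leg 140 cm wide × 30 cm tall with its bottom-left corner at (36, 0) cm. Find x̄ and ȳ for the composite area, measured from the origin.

Part | A | x̄ᵢ | ȳᵢ | A·x̄ᵢ | A·ȳᵢ
vertical leg | 2700.00 | 18.00 | 37.50 | 48600.00 | 101250.00
horizontal leg | 4200.00 | 106.00 | 15.00 | 445200.00 | 63000.00
Σ | 6900.00 |  |  | 493800.00 | 164250.00
x̄ = 493800.00 / 6900.00 = 71.57 cm
ȳ = 164250.00 / 6900.00 = 23.80 cm

x̄ = 71.57 cm, ȳ = 23.80 cm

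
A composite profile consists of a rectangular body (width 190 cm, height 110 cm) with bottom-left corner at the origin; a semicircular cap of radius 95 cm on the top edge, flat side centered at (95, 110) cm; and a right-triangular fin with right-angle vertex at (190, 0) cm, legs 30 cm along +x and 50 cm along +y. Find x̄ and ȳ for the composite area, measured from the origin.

x̄ = 97.20 cm, ȳ = 91.92 cm

Part | A | x̄ᵢ | ȳᵢ | A·x̄ᵢ | A·ȳᵢ
rectangular body | 20900.00 | 95.00 | 55.00 | 1985500.00 | 1149500.00
semicircular top | 14176.44 | 95.00 | 150.32 | 1346761.50 | 2130991.39
triangular fin | 750.00 | 200.00 | 16.67 | 150000.00 | 12500.00
Σ | 35826.44 |  |  | 3482261.50 | 3292991.39
x̄ = 3482261.50 / 35826.44 = 97.20 cm
ȳ = 3292991.39 / 35826.44 = 91.92 cm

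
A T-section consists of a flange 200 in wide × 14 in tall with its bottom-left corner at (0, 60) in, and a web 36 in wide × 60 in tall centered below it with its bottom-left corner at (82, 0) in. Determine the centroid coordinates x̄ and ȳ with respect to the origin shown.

x̄ = 100.00 in, ȳ = 50.89 in

web: A = 36 × 60 = 2160.00, centroid at (100.00, 30.00).
flange: A = 200 × 14 = 2800.00, centroid at (100.00, 67.00).
ΣA = 4960.00 in², ΣAx̄ = 496000.00 in³, ΣAȳ = 252400.00 in³.
x̄ = 496000.00/4960.00 = 100.00 in; ȳ = 252400.00/4960.00 = 50.89 in.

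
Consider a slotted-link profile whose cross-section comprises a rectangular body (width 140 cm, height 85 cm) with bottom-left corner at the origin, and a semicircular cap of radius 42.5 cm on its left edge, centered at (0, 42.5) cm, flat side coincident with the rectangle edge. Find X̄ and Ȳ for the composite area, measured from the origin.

rectangular body: A = 140 × 85 = 11900.00, centroid at (70.00, 42.50).
semicircular end: A = ½π·42.5² = 2837.25, centroid at (-18.04, 42.50).
ΣA = 14737.25 cm²
ΣAX̄ = (11900.00)(70.00) + (2837.25)(-18.04) = 781822.92 cm³
ΣAȲ = (11900.00)(42.50) + (2837.25)(42.50) = 626333.16 cm³
X̄ = 781822.92 / 14737.25 = 53.05 cm
Ȳ = 626333.16 / 14737.25 = 42.50 cm

X̄ = 53.05 cm, Ȳ = 42.50 cm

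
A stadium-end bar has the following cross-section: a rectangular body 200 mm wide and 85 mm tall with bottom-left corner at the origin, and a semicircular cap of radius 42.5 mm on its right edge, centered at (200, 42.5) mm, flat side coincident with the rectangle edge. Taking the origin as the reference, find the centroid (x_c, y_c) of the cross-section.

Part | A | x̄ᵢ | ȳᵢ | A·x̄ᵢ | A·ȳᵢ
rectangular body | 17000.00 | 100.00 | 42.50 | 1700000.00 | 722500.00
semicircular end | 2837.25 | 218.04 | 42.50 | 618627.26 | 120583.16
Σ | 19837.25 |  |  | 2318627.26 | 843083.16
x_c = 2318627.26 / 19837.25 = 116.88 mm
y_c = 843083.16 / 19837.25 = 42.50 mm

x_c = 116.88 mm, y_c = 42.50 mm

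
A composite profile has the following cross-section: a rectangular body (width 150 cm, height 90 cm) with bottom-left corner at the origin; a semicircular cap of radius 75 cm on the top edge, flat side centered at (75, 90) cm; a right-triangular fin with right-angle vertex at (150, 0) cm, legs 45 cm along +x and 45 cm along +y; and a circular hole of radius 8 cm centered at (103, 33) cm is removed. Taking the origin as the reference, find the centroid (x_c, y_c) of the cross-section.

x_c = 78.69 cm, y_c = 73.12 cm

rectangular body: A = 150 × 90 = 13500.00, centroid at (75.00, 45.00).
semicircular top: A = ½π·75² = 8835.73, centroid at (75.00, 121.83).
triangular fin: A = ½·45·45 = 1012.50, centroid at (165.00, 15.00).
hole: A = −π·8² = -201.06, centroid at (103.00, 33.00).
ΣA = 23147.17 cm²
ΣAx_c = (13500.00)(75.00) + (8835.73)(75.00) + (1012.50)(165.00) + (-201.06)(103.00) = 1821532.82 cm³
ΣAy_c = (13500.00)(45.00) + (8835.73)(121.83) + (1012.50)(15.00) + (-201.06)(33.00) = 1692518.10 cm³
x_c = 1821532.82 / 23147.17 = 78.69 cm
y_c = 1692518.10 / 23147.17 = 73.12 cm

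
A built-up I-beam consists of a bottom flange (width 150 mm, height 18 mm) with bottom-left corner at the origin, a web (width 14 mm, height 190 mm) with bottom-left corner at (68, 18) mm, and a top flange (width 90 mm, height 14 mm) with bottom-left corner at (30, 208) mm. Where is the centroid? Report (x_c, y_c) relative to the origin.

bottom flange: A = 150 × 18 = 2700.00, centroid at (75.00, 9.00).
web: A = 14 × 190 = 2660.00, centroid at (75.00, 113.00).
top flange: A = 90 × 14 = 1260.00, centroid at (75.00, 215.00).
ΣA = 6620.00 mm², ΣAx_c = 496500.00 mm³, ΣAy_c = 595780.00 mm³.
x_c = 496500.00/6620.00 = 75.00 mm; y_c = 595780.00/6620.00 = 90.00 mm.

x_c = 75.00 mm, y_c = 90.00 mm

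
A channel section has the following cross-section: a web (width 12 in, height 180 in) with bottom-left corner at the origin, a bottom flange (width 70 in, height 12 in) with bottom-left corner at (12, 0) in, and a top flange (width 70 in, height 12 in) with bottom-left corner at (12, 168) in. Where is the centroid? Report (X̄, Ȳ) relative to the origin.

X̄ = 23.94 in, Ȳ = 90.00 in

web: A = 12 × 180 = 2160.00, centroid at (6.00, 90.00).
bottom flange: A = 70 × 12 = 840.00, centroid at (47.00, 6.00).
top flange: A = 70 × 12 = 840.00, centroid at (47.00, 174.00).
ΣA = 3840.00 in², ΣAX̄ = 91920.00 in³, ΣAȲ = 345600.00 in³.
X̄ = 91920.00/3840.00 = 23.94 in; Ȳ = 345600.00/3840.00 = 90.00 in.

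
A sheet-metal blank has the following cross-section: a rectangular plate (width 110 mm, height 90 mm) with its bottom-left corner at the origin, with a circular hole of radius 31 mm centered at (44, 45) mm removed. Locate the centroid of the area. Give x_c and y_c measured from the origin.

x_c = 59.83 mm, y_c = 45.00 mm

Part | A | x̄ᵢ | ȳᵢ | A·x̄ᵢ | A·ȳᵢ
plate | 9900.00 | 55.00 | 45.00 | 544500.00 | 445500.00
hole | -3019.07 | 44.00 | 45.00 | -132839.10 | -135858.17
Σ | 6880.93 |  |  | 411660.90 | 309641.83
x_c = 411660.90 / 6880.93 = 59.83 mm
y_c = 309641.83 / 6880.93 = 45.00 mm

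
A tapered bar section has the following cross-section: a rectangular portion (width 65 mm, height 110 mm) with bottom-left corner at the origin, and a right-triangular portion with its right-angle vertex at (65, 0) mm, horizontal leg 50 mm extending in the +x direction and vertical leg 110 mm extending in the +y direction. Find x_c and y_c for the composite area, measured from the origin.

x_c = 46.16 mm, y_c = 49.91 mm

Part | A | x̄ᵢ | ȳᵢ | A·x̄ᵢ | A·ȳᵢ
rectangular portion | 7150.00 | 32.50 | 55.00 | 232375.00 | 393250.00
triangular portion | 2750.00 | 81.67 | 36.67 | 224583.33 | 100833.33
Σ | 9900.00 |  |  | 456958.33 | 494083.33
x_c = 456958.33 / 9900.00 = 46.16 mm
y_c = 494083.33 / 9900.00 = 49.91 mm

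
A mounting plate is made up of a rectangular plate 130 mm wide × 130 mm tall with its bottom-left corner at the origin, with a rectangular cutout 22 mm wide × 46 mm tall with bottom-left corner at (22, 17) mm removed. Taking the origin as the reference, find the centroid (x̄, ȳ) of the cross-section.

Part | A | x̄ᵢ | ȳᵢ | A·x̄ᵢ | A·ȳᵢ
plate | 16900.00 | 65.00 | 65.00 | 1098500.00 | 1098500.00
hole | -1012.00 | 33.00 | 40.00 | -33396.00 | -40480.00
Σ | 15888.00 |  |  | 1065104.00 | 1058020.00
x̄ = 1065104.00 / 15888.00 = 67.04 mm
ȳ = 1058020.00 / 15888.00 = 66.59 mm

x̄ = 67.04 mm, ȳ = 66.59 mm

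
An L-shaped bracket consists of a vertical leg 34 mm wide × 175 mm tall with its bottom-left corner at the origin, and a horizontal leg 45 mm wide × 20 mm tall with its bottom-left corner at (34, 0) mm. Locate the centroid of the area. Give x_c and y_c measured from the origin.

x_c = 22.19 mm, y_c = 77.32 mm

vertical leg: A = 34 × 175 = 5950.00, centroid at (17.00, 87.50).
horizontal leg: A = 45 × 20 = 900.00, centroid at (56.50, 10.00).
ΣA = 6850.00 mm², ΣAx_c = 152000.00 mm³, ΣAy_c = 529625.00 mm³.
x_c = 152000.00/6850.00 = 22.19 mm; y_c = 529625.00/6850.00 = 77.32 mm.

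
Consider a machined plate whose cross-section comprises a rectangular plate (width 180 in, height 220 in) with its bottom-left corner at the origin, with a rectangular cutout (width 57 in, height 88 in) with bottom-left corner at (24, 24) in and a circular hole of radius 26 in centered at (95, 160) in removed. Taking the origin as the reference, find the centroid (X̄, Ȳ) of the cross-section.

plate: A = 180 × 220 = 39600.00, centroid at (90.00, 110.00).
hole 1: A = −(57 × 88) = -5016.00, centroid at (52.50, 68.00).
hole 2: A = −π·26² = -2123.72, centroid at (95.00, 160.00).
ΣA = 32460.28 in²
ΣAX̄ = (39600.00)(90.00) + (-5016.00)(52.50) + (-2123.72)(95.00) = 3098906.92 in³
ΣAȲ = (39600.00)(110.00) + (-5016.00)(68.00) + (-2123.72)(160.00) = 3675117.34 in³
X̄ = 3098906.92 / 32460.28 = 95.47 in
Ȳ = 3675117.34 / 32460.28 = 113.22 in

X̄ = 95.47 in, Ȳ = 113.22 in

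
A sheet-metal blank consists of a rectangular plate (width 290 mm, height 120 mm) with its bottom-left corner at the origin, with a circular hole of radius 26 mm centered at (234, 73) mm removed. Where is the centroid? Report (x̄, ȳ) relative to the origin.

plate: A = 290 × 120 = 34800.00, centroid at (145.00, 60.00).
hole: A = −π·26² = -2123.72, centroid at (234.00, 73.00).
ΣA = 32676.28 mm², ΣAx̄ = 4549050.31 mm³, ΣAȳ = 1932968.69 mm³.
x̄ = 4549050.31/32676.28 = 139.22 mm; ȳ = 1932968.69/32676.28 = 59.16 mm.

x̄ = 139.22 mm, ȳ = 59.16 mm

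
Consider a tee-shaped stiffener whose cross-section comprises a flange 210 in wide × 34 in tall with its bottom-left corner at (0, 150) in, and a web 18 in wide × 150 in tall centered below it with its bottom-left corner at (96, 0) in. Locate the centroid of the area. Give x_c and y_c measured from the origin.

web: A = 18 × 150 = 2700.00, centroid at (105.00, 75.00).
flange: A = 210 × 34 = 7140.00, centroid at (105.00, 167.00).
ΣA = 9840.00 in², ΣAx_c = 1033200.00 in³, ΣAy_c = 1394880.00 in³.
x_c = 1033200.00/9840.00 = 105.00 in; y_c = 1394880.00/9840.00 = 141.76 in.

x_c = 105.00 in, y_c = 141.76 in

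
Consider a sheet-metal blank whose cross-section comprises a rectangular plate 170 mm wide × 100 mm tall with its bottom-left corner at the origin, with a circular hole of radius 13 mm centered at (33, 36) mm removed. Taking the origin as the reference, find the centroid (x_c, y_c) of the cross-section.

x_c = 86.68 mm, y_c = 50.45 mm

plate: A = 170 × 100 = 17000.00, centroid at (85.00, 50.00).
hole: A = −π·13² = -530.93, centroid at (33.00, 36.00).
ΣA = 16469.07 mm²
ΣAx_c = (17000.00)(85.00) + (-530.93)(33.00) = 1427479.34 mm³
ΣAy_c = (17000.00)(50.00) + (-530.93)(36.00) = 830886.55 mm³
x_c = 1427479.34 / 16469.07 = 86.68 mm
y_c = 830886.55 / 16469.07 = 50.45 mm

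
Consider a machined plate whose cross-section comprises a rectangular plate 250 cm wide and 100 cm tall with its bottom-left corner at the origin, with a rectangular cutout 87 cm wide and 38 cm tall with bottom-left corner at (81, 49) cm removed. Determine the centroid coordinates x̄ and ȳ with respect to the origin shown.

x̄ = 125.08 cm, ȳ = 47.26 cm

plate: A = 250 × 100 = 25000.00, centroid at (125.00, 50.00).
hole: A = −(87 × 38) = -3306.00, centroid at (124.50, 68.00).
ΣA = 21694.00 cm², ΣAx̄ = 2713403.00 cm³, ΣAȳ = 1025192.00 cm³.
x̄ = 2713403.00/21694.00 = 125.08 cm; ȳ = 1025192.00/21694.00 = 47.26 cm.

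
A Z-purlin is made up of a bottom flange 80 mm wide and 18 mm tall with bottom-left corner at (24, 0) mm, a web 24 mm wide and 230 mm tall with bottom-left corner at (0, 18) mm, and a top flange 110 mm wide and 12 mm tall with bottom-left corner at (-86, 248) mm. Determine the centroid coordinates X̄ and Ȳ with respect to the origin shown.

X̄ = 14.19 mm, Ȳ = 130.72 mm

Part | A | x̄ᵢ | ȳᵢ | A·x̄ᵢ | A·ȳᵢ
bottom flange | 1440.00 | 64.00 | 9.00 | 92160.00 | 12960.00
web | 5520.00 | 12.00 | 133.00 | 66240.00 | 734160.00
top flange | 1320.00 | -31.00 | 254.00 | -40920.00 | 335280.00
Σ | 8280.00 |  |  | 117480.00 | 1082400.00
X̄ = 117480.00 / 8280.00 = 14.19 mm
Ȳ = 1082400.00 / 8280.00 = 130.72 mm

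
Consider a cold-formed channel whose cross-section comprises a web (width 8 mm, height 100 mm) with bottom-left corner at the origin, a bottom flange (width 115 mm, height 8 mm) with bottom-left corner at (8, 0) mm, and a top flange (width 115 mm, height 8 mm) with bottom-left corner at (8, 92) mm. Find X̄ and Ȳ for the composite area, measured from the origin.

Part | A | x̄ᵢ | ȳᵢ | A·x̄ᵢ | A·ȳᵢ
web | 800.00 | 4.00 | 50.00 | 3200.00 | 40000.00
bottom flange | 920.00 | 65.50 | 4.00 | 60260.00 | 3680.00
top flange | 920.00 | 65.50 | 96.00 | 60260.00 | 88320.00
Σ | 2640.00 |  |  | 123720.00 | 132000.00
X̄ = 123720.00 / 2640.00 = 46.86 mm
Ȳ = 132000.00 / 2640.00 = 50.00 mm

X̄ = 46.86 mm, Ȳ = 50.00 mm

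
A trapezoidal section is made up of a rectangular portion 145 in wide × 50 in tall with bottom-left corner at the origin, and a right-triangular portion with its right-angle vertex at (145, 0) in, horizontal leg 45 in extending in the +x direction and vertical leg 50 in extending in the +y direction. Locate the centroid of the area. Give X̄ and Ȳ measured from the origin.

Part | A | x̄ᵢ | ȳᵢ | A·x̄ᵢ | A·ȳᵢ
rectangular portion | 7250.00 | 72.50 | 25.00 | 525625.00 | 181250.00
triangular portion | 1125.00 | 160.00 | 16.67 | 180000.00 | 18750.00
Σ | 8375.00 |  |  | 705625.00 | 200000.00
X̄ = 705625.00 / 8375.00 = 84.25 in
Ȳ = 200000.00 / 8375.00 = 23.88 in

X̄ = 84.25 in, Ȳ = 23.88 in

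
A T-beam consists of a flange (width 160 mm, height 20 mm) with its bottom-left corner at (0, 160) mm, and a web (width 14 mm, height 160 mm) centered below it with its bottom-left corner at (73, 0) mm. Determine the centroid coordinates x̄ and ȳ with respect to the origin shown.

x̄ = 80.00 mm, ȳ = 132.94 mm

Part | A | x̄ᵢ | ȳᵢ | A·x̄ᵢ | A·ȳᵢ
web | 2240.00 | 80.00 | 80.00 | 179200.00 | 179200.00
flange | 3200.00 | 80.00 | 170.00 | 256000.00 | 544000.00
Σ | 5440.00 |  |  | 435200.00 | 723200.00
x̄ = 435200.00 / 5440.00 = 80.00 mm
ȳ = 723200.00 / 5440.00 = 132.94 mm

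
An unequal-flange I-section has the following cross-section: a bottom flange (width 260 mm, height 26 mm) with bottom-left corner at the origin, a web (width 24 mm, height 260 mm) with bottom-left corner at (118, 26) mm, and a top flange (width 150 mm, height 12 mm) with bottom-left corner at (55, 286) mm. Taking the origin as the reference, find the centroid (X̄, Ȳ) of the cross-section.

X̄ = 130.00 mm, Ȳ = 107.22 mm

bottom flange: A = 260 × 26 = 6760.00, centroid at (130.00, 13.00).
web: A = 24 × 260 = 6240.00, centroid at (130.00, 156.00).
top flange: A = 150 × 12 = 1800.00, centroid at (130.00, 292.00).
ΣA = 14800.00 mm², ΣAX̄ = 1924000.00 mm³, ΣAȲ = 1586920.00 mm³.
X̄ = 1924000.00/14800.00 = 130.00 mm; Ȳ = 1586920.00/14800.00 = 107.22 mm.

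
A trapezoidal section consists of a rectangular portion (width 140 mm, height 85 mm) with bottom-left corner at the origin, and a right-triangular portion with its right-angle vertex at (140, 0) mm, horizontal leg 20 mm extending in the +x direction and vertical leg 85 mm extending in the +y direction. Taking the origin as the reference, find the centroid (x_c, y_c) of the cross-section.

x_c = 75.11 mm, y_c = 41.56 mm

Part | A | x̄ᵢ | ȳᵢ | A·x̄ᵢ | A·ȳᵢ
rectangular portion | 11900.00 | 70.00 | 42.50 | 833000.00 | 505750.00
triangular portion | 850.00 | 146.67 | 28.33 | 124666.67 | 24083.33
Σ | 12750.00 |  |  | 957666.67 | 529833.33
x_c = 957666.67 / 12750.00 = 75.11 mm
y_c = 529833.33 / 12750.00 = 41.56 mm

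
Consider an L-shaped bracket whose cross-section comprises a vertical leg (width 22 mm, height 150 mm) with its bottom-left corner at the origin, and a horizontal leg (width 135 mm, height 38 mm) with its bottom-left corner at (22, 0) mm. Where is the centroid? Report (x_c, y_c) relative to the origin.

x_c = 58.77 mm, y_c = 40.92 mm

Part | A | x̄ᵢ | ȳᵢ | A·x̄ᵢ | A·ȳᵢ
vertical leg | 3300.00 | 11.00 | 75.00 | 36300.00 | 247500.00
horizontal leg | 5130.00 | 89.50 | 19.00 | 459135.00 | 97470.00
Σ | 8430.00 |  |  | 495435.00 | 344970.00
x_c = 495435.00 / 8430.00 = 58.77 mm
y_c = 344970.00 / 8430.00 = 40.92 mm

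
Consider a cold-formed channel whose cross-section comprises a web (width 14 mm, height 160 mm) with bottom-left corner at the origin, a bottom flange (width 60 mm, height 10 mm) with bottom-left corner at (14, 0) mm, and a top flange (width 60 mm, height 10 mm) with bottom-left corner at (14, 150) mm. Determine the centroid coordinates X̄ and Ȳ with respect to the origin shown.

X̄ = 19.91 mm, Ȳ = 80.00 mm

web: A = 14 × 160 = 2240.00, centroid at (7.00, 80.00).
bottom flange: A = 60 × 10 = 600.00, centroid at (44.00, 5.00).
top flange: A = 60 × 10 = 600.00, centroid at (44.00, 155.00).
ΣA = 3440.00 mm², ΣAX̄ = 68480.00 mm³, ΣAȲ = 275200.00 mm³.
X̄ = 68480.00/3440.00 = 19.91 mm; Ȳ = 275200.00/3440.00 = 80.00 mm.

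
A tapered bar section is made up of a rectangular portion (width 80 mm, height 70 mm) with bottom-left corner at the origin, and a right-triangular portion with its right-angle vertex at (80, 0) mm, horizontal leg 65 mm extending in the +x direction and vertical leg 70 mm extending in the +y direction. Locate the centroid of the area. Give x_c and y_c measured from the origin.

x_c = 57.81 mm, y_c = 31.63 mm

rectangular portion: A = 80 × 70 = 5600.00, centroid at (40.00, 35.00).
triangular portion: A = ½·65·70 = 2275.00, centroid at (101.67, 23.33).
ΣA = 7875.00 mm²
ΣAx_c = (5600.00)(40.00) + (2275.00)(101.67) = 455291.67 mm³
ΣAy_c = (5600.00)(35.00) + (2275.00)(23.33) = 249083.33 mm³
x_c = 455291.67 / 7875.00 = 57.81 mm
y_c = 249083.33 / 7875.00 = 31.63 mm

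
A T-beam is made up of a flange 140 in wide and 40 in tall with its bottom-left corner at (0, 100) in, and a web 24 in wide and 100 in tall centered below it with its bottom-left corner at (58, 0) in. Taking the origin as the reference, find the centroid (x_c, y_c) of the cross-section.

x_c = 70.00 in, y_c = 99.00 in

web: A = 24 × 100 = 2400.00, centroid at (70.00, 50.00).
flange: A = 140 × 40 = 5600.00, centroid at (70.00, 120.00).
ΣA = 8000.00 in²
ΣAx_c = (2400.00)(70.00) + (5600.00)(70.00) = 560000.00 in³
ΣAy_c = (2400.00)(50.00) + (5600.00)(120.00) = 792000.00 in³
x_c = 560000.00 / 8000.00 = 70.00 in
y_c = 792000.00 / 8000.00 = 99.00 in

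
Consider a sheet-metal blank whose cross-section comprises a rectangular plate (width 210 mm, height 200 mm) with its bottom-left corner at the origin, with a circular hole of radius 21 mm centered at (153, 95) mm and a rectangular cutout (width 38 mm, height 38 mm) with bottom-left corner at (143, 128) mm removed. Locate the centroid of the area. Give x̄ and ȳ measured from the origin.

x̄ = 101.20 mm, ȳ = 98.44 mm

plate: A = 210 × 200 = 42000.00, centroid at (105.00, 100.00).
hole 1: A = −π·21² = -1385.44, centroid at (153.00, 95.00).
hole 2: A = −(38 × 38) = -1444.00, centroid at (162.00, 147.00).
ΣA = 39170.56 mm²
ΣAx̄ = (42000.00)(105.00) + (-1385.44)(153.00) + (-1444.00)(162.00) = 3964099.32 mm³
ΣAȳ = (42000.00)(100.00) + (-1385.44)(95.00) + (-1444.00)(147.00) = 3856114.98 mm³
x̄ = 3964099.32 / 39170.56 = 101.20 mm
ȳ = 3856114.98 / 39170.56 = 98.44 mm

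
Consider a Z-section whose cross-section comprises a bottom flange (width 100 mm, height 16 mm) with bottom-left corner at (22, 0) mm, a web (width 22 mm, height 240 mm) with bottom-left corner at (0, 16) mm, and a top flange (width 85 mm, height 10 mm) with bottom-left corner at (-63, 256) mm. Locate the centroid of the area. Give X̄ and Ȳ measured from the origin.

X̄ = 20.16 mm, Ȳ = 123.25 mm

bottom flange: A = 100 × 16 = 1600.00, centroid at (72.00, 8.00).
web: A = 22 × 240 = 5280.00, centroid at (11.00, 136.00).
top flange: A = 85 × 10 = 850.00, centroid at (-20.50, 261.00).
ΣA = 7730.00 mm²
ΣAX̄ = (1600.00)(72.00) + (5280.00)(11.00) + (850.00)(-20.50) = 155855.00 mm³
ΣAȲ = (1600.00)(8.00) + (5280.00)(136.00) + (850.00)(261.00) = 952730.00 mm³
X̄ = 155855.00 / 7730.00 = 20.16 mm
Ȳ = 952730.00 / 7730.00 = 123.25 mm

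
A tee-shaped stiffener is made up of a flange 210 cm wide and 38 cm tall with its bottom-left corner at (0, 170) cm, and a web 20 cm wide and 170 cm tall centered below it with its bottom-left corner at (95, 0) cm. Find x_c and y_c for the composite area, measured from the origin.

x_c = 105.00 cm, y_c = 157.93 cm

Part | A | x̄ᵢ | ȳᵢ | A·x̄ᵢ | A·ȳᵢ
web | 3400.00 | 105.00 | 85.00 | 357000.00 | 289000.00
flange | 7980.00 | 105.00 | 189.00 | 837900.00 | 1508220.00
Σ | 11380.00 |  |  | 1194900.00 | 1797220.00
x_c = 1194900.00 / 11380.00 = 105.00 cm
y_c = 1797220.00 / 11380.00 = 157.93 cm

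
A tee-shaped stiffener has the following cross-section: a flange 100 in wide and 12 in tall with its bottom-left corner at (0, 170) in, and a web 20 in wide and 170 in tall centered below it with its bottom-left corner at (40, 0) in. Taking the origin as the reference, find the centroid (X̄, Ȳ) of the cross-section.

X̄ = 50.00 in, Ȳ = 108.74 in

web: A = 20 × 170 = 3400.00, centroid at (50.00, 85.00).
flange: A = 100 × 12 = 1200.00, centroid at (50.00, 176.00).
ΣA = 4600.00 in², ΣAX̄ = 230000.00 in³, ΣAȲ = 500200.00 in³.
X̄ = 230000.00/4600.00 = 50.00 in; Ȳ = 500200.00/4600.00 = 108.74 in.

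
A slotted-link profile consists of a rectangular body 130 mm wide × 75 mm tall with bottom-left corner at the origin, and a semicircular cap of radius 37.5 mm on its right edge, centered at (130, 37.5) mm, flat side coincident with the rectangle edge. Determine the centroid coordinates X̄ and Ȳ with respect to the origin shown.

X̄ = 79.95 mm, Ȳ = 37.50 mm

Part | A | x̄ᵢ | ȳᵢ | A·x̄ᵢ | A·ȳᵢ
rectangular body | 9750.00 | 65.00 | 37.50 | 633750.00 | 365625.00
semicircular end | 2208.93 | 145.92 | 37.50 | 322317.45 | 82834.96
Σ | 11958.93 |  |  | 956067.45 | 448459.96
X̄ = 956067.45 / 11958.93 = 79.95 mm
Ȳ = 448459.96 / 11958.93 = 37.50 mm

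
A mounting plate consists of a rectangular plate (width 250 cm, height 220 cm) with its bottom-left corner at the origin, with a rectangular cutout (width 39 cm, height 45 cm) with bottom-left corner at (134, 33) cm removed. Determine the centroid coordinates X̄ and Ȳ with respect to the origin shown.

X̄ = 124.06 cm, Ȳ = 111.80 cm

Part | A | x̄ᵢ | ȳᵢ | A·x̄ᵢ | A·ȳᵢ
plate | 55000.00 | 125.00 | 110.00 | 6875000.00 | 6050000.00
hole | -1755.00 | 153.50 | 55.50 | -269392.50 | -97402.50
Σ | 53245.00 |  |  | 6605607.50 | 5952597.50
X̄ = 6605607.50 / 53245.00 = 124.06 cm
Ȳ = 5952597.50 / 53245.00 = 111.80 cm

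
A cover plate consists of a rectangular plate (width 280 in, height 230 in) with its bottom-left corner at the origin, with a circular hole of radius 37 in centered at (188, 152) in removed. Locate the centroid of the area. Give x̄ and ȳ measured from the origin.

Part | A | x̄ᵢ | ȳᵢ | A·x̄ᵢ | A·ȳᵢ
plate | 64400.00 | 140.00 | 115.00 | 9016000.00 | 7406000.00
hole | -4300.84 | 188.00 | 152.00 | -808557.98 | -653727.73
Σ | 60099.16 |  |  | 8207442.02 | 6752272.27
x̄ = 8207442.02 / 60099.16 = 136.57 in
ȳ = 6752272.27 / 60099.16 = 112.35 in

x̄ = 136.57 in, ȳ = 112.35 in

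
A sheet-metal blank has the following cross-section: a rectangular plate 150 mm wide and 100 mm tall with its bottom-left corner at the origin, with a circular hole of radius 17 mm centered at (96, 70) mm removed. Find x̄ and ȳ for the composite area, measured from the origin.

plate: A = 150 × 100 = 15000.00, centroid at (75.00, 50.00).
hole: A = −π·17² = -907.92, centroid at (96.00, 70.00).
ΣA = 14092.08 mm², ΣAx̄ = 1037839.65 mm³, ΣAȳ = 686445.58 mm³.
x̄ = 1037839.65/14092.08 = 73.65 mm; ȳ = 686445.58/14092.08 = 48.71 mm.

x̄ = 73.65 mm, ȳ = 48.71 mm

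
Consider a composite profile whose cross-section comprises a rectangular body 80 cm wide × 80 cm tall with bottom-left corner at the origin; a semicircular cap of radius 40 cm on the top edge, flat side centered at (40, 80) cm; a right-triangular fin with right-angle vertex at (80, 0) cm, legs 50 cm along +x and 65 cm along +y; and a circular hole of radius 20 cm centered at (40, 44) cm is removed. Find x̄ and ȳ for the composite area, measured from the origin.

x̄ = 49.92 cm, ȳ = 51.68 cm

Part | A | x̄ᵢ | ȳᵢ | A·x̄ᵢ | A·ȳᵢ
rectangular body | 6400.00 | 40.00 | 40.00 | 256000.00 | 256000.00
semicircular top | 2513.27 | 40.00 | 96.98 | 100530.96 | 243728.60
triangular fin | 1625.00 | 96.67 | 21.67 | 157083.33 | 35208.33
hole | -1256.64 | 40.00 | 44.00 | -50265.48 | -55292.03
Σ | 9281.64 |  |  | 463348.82 | 479644.90
x̄ = 463348.82 / 9281.64 = 49.92 cm
ȳ = 479644.90 / 9281.64 = 51.68 cm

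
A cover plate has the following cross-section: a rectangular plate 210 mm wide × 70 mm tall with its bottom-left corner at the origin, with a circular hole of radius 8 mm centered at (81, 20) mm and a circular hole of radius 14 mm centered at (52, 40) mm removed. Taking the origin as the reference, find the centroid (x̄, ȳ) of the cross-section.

Part | A | x̄ᵢ | ȳᵢ | A·x̄ᵢ | A·ȳᵢ
plate | 14700.00 | 105.00 | 35.00 | 1543500.00 | 514500.00
hole 1 | -201.06 | 81.00 | 20.00 | -16286.02 | -4021.24
hole 2 | -615.75 | 52.00 | 40.00 | -32019.11 | -24630.09
Σ | 13883.19 |  |  | 1495194.87 | 485848.67
x̄ = 1495194.87 / 13883.19 = 107.70 mm
ȳ = 485848.67 / 13883.19 = 35.00 mm

x̄ = 107.70 mm, ȳ = 35.00 mm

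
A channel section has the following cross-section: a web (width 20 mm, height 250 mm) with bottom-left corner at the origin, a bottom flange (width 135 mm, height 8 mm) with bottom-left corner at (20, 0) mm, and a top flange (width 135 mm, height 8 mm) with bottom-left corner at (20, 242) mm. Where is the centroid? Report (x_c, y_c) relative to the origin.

x_c = 33.38 mm, y_c = 125.00 mm

web: A = 20 × 250 = 5000.00, centroid at (10.00, 125.00).
bottom flange: A = 135 × 8 = 1080.00, centroid at (87.50, 4.00).
top flange: A = 135 × 8 = 1080.00, centroid at (87.50, 246.00).
ΣA = 7160.00 mm², ΣAx_c = 239000.00 mm³, ΣAy_c = 895000.00 mm³.
x_c = 239000.00/7160.00 = 33.38 mm; y_c = 895000.00/7160.00 = 125.00 mm.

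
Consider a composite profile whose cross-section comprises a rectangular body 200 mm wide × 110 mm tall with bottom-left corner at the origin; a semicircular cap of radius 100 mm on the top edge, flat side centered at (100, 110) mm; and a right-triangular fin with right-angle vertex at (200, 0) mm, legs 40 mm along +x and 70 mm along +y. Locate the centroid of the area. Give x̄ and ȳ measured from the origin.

x̄ = 104.06 mm, ȳ = 93.00 mm

rectangular body: A = 200 × 110 = 22000.00, centroid at (100.00, 55.00).
semicircular top: A = ½π·100² = 15707.96, centroid at (100.00, 152.44).
triangular fin: A = ½·40·70 = 1400.00, centroid at (213.33, 23.33).
ΣA = 39107.96 mm², ΣAx̄ = 4069462.99 mm³, ΣAȳ = 3637209.29 mm³.
x̄ = 4069462.99/39107.96 = 104.06 mm; ȳ = 3637209.29/39107.96 = 93.00 mm.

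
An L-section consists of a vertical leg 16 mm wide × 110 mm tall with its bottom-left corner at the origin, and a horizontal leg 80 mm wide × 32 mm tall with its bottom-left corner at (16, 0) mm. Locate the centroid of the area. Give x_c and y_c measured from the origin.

vertical leg: A = 16 × 110 = 1760.00, centroid at (8.00, 55.00).
horizontal leg: A = 80 × 32 = 2560.00, centroid at (56.00, 16.00).
ΣA = 4320.00 mm², ΣAx_c = 157440.00 mm³, ΣAy_c = 137760.00 mm³.
x_c = 157440.00/4320.00 = 36.44 mm; y_c = 137760.00/4320.00 = 31.89 mm.

x_c = 36.44 mm, y_c = 31.89 mm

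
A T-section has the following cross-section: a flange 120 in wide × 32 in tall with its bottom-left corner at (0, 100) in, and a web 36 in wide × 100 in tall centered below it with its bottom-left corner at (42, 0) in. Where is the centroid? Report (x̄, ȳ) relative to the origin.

Part | A | x̄ᵢ | ȳᵢ | A·x̄ᵢ | A·ȳᵢ
web | 3600.00 | 60.00 | 50.00 | 216000.00 | 180000.00
flange | 3840.00 | 60.00 | 116.00 | 230400.00 | 445440.00
Σ | 7440.00 |  |  | 446400.00 | 625440.00
x̄ = 446400.00 / 7440.00 = 60.00 in
ȳ = 625440.00 / 7440.00 = 84.06 in

x̄ = 60.00 in, ȳ = 84.06 in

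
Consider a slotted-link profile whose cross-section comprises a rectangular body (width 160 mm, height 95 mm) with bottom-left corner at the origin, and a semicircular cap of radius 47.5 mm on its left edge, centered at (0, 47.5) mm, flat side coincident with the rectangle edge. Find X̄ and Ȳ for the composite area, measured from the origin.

rectangular body: A = 160 × 95 = 15200.00, centroid at (80.00, 47.50).
semicircular end: A = ½π·47.5² = 3544.11, centroid at (-20.16, 47.50).
ΣA = 18744.11 mm², ΣAX̄ = 1144552.08 mm³, ΣAȲ = 890345.19 mm³.
X̄ = 1144552.08/18744.11 = 61.06 mm; Ȳ = 890345.19/18744.11 = 47.50 mm.

X̄ = 61.06 mm, Ȳ = 47.50 mm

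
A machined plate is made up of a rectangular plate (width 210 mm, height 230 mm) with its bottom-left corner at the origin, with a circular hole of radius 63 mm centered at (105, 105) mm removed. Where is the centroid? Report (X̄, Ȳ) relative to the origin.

X̄ = 105.00 mm, Ȳ = 118.48 mm

Part | A | x̄ᵢ | ȳᵢ | A·x̄ᵢ | A·ȳᵢ
plate | 48300.00 | 105.00 | 115.00 | 5071500.00 | 5554500.00
hole | -12468.98 | 105.00 | 105.00 | -1309243.03 | -1309243.03
Σ | 35831.02 |  |  | 3762256.97 | 4245256.97
X̄ = 3762256.97 / 35831.02 = 105.00 mm
Ȳ = 4245256.97 / 35831.02 = 118.48 mm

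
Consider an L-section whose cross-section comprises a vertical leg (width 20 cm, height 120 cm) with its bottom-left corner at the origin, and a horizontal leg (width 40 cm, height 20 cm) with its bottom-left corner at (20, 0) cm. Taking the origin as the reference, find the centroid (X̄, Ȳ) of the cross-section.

Part | A | x̄ᵢ | ȳᵢ | A·x̄ᵢ | A·ȳᵢ
vertical leg | 2400.00 | 10.00 | 60.00 | 24000.00 | 144000.00
horizontal leg | 800.00 | 40.00 | 10.00 | 32000.00 | 8000.00
Σ | 3200.00 |  |  | 56000.00 | 152000.00
X̄ = 56000.00 / 3200.00 = 17.50 cm
Ȳ = 152000.00 / 3200.00 = 47.50 cm

X̄ = 17.50 cm, Ȳ = 47.50 cm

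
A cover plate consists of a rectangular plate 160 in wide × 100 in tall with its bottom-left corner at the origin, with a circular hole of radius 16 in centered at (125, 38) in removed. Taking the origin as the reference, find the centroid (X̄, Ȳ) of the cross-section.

Part | A | x̄ᵢ | ȳᵢ | A·x̄ᵢ | A·ȳᵢ
plate | 16000.00 | 80.00 | 50.00 | 1280000.00 | 800000.00
hole | -804.25 | 125.00 | 38.00 | -100530.96 | -30561.41
Σ | 15195.75 |  |  | 1179469.04 | 769438.59
X̄ = 1179469.04 / 15195.75 = 77.62 in
Ȳ = 769438.59 / 15195.75 = 50.64 in

X̄ = 77.62 in, Ȳ = 50.64 in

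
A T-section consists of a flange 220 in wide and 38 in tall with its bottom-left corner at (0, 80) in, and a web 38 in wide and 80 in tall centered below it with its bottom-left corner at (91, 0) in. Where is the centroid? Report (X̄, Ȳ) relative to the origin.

X̄ = 110.00 in, Ȳ = 83.27 in

Part | A | x̄ᵢ | ȳᵢ | A·x̄ᵢ | A·ȳᵢ
web | 3040.00 | 110.00 | 40.00 | 334400.00 | 121600.00
flange | 8360.00 | 110.00 | 99.00 | 919600.00 | 827640.00
Σ | 11400.00 |  |  | 1254000.00 | 949240.00
X̄ = 1254000.00 / 11400.00 = 110.00 in
Ȳ = 949240.00 / 11400.00 = 83.27 in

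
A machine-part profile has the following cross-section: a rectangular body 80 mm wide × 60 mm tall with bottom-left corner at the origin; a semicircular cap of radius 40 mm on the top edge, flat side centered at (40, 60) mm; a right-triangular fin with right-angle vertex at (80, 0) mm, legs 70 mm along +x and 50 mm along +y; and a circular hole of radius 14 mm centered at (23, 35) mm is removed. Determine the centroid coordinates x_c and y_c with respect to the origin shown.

x_c = 54.36 mm, y_c = 40.85 mm

Part | A | x̄ᵢ | ȳᵢ | A·x̄ᵢ | A·ȳᵢ
rectangular body | 4800.00 | 40.00 | 30.00 | 192000.00 | 144000.00
semicircular top | 2513.27 | 40.00 | 76.98 | 100530.96 | 193463.11
triangular fin | 1750.00 | 103.33 | 16.67 | 180833.33 | 29166.67
hole | -615.75 | 23.00 | 35.00 | -14162.30 | -21551.33
Σ | 8447.52 |  |  | 459202.00 | 345078.46
x_c = 459202.00 / 8447.52 = 54.36 mm
y_c = 345078.46 / 8447.52 = 40.85 mm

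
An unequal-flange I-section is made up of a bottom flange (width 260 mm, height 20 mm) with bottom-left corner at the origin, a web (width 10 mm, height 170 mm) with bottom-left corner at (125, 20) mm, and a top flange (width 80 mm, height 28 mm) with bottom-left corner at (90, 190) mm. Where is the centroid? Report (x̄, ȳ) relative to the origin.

bottom flange: A = 260 × 20 = 5200.00, centroid at (130.00, 10.00).
web: A = 10 × 170 = 1700.00, centroid at (130.00, 105.00).
top flange: A = 80 × 28 = 2240.00, centroid at (130.00, 204.00).
ΣA = 9140.00 mm², ΣAx̄ = 1188200.00 mm³, ΣAȳ = 687460.00 mm³.
x̄ = 1188200.00/9140.00 = 130.00 mm; ȳ = 687460.00/9140.00 = 75.21 mm.

x̄ = 130.00 mm, ȳ = 75.21 mm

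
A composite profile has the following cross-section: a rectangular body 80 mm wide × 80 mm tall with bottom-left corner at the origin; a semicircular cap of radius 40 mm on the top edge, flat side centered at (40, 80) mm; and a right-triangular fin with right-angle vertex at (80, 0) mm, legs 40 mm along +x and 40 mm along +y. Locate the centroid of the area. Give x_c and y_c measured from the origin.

Part | A | x̄ᵢ | ȳᵢ | A·x̄ᵢ | A·ȳᵢ
rectangular body | 6400.00 | 40.00 | 40.00 | 256000.00 | 256000.00
semicircular top | 2513.27 | 40.00 | 96.98 | 100530.96 | 243728.60
triangular fin | 800.00 | 93.33 | 13.33 | 74666.67 | 10666.67
Σ | 9713.27 |  |  | 431197.63 | 510395.26
x_c = 431197.63 / 9713.27 = 44.39 mm
y_c = 510395.26 / 9713.27 = 52.55 mm

x_c = 44.39 mm, y_c = 52.55 mm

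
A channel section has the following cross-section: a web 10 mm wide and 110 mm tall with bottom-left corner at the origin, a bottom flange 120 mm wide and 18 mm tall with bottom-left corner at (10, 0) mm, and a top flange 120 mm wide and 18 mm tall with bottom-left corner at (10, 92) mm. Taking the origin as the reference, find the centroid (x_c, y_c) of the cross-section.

x_c = 56.81 mm, y_c = 55.00 mm

Part | A | x̄ᵢ | ȳᵢ | A·x̄ᵢ | A·ȳᵢ
web | 1100.00 | 5.00 | 55.00 | 5500.00 | 60500.00
bottom flange | 2160.00 | 70.00 | 9.00 | 151200.00 | 19440.00
top flange | 2160.00 | 70.00 | 101.00 | 151200.00 | 218160.00
Σ | 5420.00 |  |  | 307900.00 | 298100.00
x_c = 307900.00 / 5420.00 = 56.81 mm
y_c = 298100.00 / 5420.00 = 55.00 mm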